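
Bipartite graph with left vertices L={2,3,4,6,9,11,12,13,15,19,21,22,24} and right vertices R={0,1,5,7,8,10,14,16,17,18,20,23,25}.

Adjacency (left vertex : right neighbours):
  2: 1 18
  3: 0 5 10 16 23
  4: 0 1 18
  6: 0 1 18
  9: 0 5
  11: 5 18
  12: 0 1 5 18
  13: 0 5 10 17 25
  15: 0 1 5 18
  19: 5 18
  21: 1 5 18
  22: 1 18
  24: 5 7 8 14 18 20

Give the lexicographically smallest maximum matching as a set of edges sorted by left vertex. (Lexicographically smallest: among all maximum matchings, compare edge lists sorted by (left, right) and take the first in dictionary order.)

|M| = 7 (so the lex-smallest maximum matching has 7 edges)
process left vertices in ascending order; for each, take the smallest-labelled available neighbour that still permits 7 edges overall, or leave it unmatched if none does
lex-smallest matching: {2-1, 3-10, 4-0, 6-18, 9-5, 13-17, 24-7}

Lex-smallest maximum matching: {(2,1), (3,10), (4,0), (6,18), (9,5), (13,17), (24,7)}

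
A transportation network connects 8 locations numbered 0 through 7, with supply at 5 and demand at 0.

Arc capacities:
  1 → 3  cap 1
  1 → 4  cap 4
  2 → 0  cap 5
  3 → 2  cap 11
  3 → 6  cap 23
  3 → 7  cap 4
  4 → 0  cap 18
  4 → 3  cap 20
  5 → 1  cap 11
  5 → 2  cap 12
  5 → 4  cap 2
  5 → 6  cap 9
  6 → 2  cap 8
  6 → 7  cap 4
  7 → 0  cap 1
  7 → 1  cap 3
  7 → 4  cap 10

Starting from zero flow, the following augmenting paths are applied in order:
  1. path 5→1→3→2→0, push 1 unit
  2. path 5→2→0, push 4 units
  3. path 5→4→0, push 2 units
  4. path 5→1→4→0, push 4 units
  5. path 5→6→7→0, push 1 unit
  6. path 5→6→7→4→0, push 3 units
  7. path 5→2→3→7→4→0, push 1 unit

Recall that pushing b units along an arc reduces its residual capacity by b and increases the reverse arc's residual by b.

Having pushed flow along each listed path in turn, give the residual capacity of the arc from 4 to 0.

after path 1 (5→1→3→2→0, push 1): res(4,0)=18
after path 2 (5→2→0, push 4): res(4,0)=18
after path 3 (5→4→0, push 2): res(4,0)=16
after path 4 (5→1→4→0, push 4): res(4,0)=12
after path 5 (5→6→7→0, push 1): res(4,0)=12
after path 6 (5→6→7→4→0, push 3): res(4,0)=9
after path 7 (5→2→3→7→4→0, push 1): res(4,0)=8

Residual capacity of (4,0): 8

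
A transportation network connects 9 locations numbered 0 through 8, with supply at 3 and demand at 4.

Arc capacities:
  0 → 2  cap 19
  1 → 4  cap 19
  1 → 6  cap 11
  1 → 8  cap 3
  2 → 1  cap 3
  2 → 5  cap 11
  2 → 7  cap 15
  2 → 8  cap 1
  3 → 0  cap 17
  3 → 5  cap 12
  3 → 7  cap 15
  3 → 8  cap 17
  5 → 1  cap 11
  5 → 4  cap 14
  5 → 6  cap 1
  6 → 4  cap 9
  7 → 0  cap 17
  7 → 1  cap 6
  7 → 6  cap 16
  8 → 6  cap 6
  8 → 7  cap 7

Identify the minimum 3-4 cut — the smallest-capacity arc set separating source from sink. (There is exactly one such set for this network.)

augment #1: 3→5→4 push 12
augment #2: 3→7→1→4 push 6
augment #3: 3→7→6→4 push 9
augment #4: 3→0→2→1→4 push 3
augment #5: 3→0→2→5→4 push 2
augment #6: 3→0→2→5→1→4 push 9
max flow = 41; residual-reachable set from 3 gives S-side
cut edges (S→T): {(2,1), (2,5), (3,5), (6,4), (7,1)} total cap 41

Min-cut arcs: {(2,1), (2,5), (3,5), (6,4), (7,1)} (total capacity 41)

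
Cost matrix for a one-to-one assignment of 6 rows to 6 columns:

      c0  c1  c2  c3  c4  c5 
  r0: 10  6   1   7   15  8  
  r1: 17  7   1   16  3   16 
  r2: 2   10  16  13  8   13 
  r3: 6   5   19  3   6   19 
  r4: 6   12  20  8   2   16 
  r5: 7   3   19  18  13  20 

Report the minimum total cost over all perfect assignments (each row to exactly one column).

Minimum assignment cost: 19

optimal assignment: row0→col5 (cost 8), row1→col2 (cost 1), row2→col0 (cost 2), row3→col3 (cost 3), row4→col4 (cost 2), row5→col1 (cost 3)
total = 8 + 1 + 2 + 3 + 2 + 3 = 19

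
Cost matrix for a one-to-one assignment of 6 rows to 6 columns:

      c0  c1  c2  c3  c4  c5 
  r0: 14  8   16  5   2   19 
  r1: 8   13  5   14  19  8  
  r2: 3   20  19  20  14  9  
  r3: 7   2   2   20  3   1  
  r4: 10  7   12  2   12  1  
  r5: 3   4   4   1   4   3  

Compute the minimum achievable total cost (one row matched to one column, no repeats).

optimal assignment: row0→col4 (cost 2), row1→col2 (cost 5), row2→col0 (cost 3), row3→col1 (cost 2), row4→col5 (cost 1), row5→col3 (cost 1)
total = 2 + 5 + 3 + 2 + 1 + 1 = 14

Minimum assignment cost: 14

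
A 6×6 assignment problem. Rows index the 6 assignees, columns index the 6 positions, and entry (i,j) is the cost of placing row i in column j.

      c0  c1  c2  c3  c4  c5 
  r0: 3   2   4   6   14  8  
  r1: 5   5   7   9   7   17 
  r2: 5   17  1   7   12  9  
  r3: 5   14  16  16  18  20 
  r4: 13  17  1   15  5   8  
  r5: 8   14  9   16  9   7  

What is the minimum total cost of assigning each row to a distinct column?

one of 3 optimal assignments: row0→col1 (cost 2), row1→col3 (cost 9), row2→col2 (cost 1), row3→col0 (cost 5), row4→col4 (cost 5), row5→col5 (cost 7)
total = 2 + 9 + 1 + 5 + 5 + 7 = 29

Minimum assignment cost: 29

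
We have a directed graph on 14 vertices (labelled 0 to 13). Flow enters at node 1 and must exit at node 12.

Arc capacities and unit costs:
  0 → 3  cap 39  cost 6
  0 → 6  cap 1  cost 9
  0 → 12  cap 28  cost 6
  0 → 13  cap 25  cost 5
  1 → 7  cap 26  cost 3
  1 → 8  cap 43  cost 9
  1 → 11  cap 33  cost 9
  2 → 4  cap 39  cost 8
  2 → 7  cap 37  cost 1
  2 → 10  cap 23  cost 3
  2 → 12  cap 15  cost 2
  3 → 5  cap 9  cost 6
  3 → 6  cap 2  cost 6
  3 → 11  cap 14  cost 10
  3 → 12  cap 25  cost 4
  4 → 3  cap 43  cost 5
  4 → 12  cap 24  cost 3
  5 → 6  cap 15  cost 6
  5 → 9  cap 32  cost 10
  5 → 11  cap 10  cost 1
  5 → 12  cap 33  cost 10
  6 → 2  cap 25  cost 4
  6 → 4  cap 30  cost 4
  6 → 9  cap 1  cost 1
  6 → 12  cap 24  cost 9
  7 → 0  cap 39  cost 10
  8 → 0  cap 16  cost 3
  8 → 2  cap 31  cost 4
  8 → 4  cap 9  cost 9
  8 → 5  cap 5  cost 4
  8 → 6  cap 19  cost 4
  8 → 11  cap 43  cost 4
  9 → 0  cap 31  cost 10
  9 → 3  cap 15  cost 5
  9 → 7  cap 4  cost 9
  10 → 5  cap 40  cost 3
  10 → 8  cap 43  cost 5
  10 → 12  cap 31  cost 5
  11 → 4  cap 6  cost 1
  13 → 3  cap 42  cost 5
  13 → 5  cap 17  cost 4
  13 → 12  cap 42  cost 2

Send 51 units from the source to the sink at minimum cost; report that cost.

shortest-cost path #1: 1→11→4→12 push 6 @ unit cost 13 (adds 78)
shortest-cost path #2: 1→8→2→12 push 15 @ unit cost 15 (adds 225)
shortest-cost path #3: 1→8→0→12 push 16 @ unit cost 18 (adds 288)
shortest-cost path #4: 1→7→0→12 push 12 @ unit cost 19 (adds 228)
shortest-cost path #5: 1→7→0→13→12 push 2 @ unit cost 20 (adds 40)
total cost = 859

Minimum cost for 51 units: 859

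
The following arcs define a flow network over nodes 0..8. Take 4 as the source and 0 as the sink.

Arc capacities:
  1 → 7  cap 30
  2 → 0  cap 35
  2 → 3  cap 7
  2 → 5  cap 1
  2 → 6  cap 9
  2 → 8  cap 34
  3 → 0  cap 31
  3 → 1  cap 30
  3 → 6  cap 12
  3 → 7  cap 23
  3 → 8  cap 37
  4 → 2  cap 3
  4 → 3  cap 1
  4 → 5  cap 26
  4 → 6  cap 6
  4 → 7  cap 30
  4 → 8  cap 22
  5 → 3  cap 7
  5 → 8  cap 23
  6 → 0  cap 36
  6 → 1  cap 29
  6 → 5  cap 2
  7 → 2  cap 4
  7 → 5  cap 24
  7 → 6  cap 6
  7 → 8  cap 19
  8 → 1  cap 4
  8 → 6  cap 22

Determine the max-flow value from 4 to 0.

Maximum flow value: 49

augment #1: 4→2→0 bottleneck 3, total now 3
augment #2: 4→3→0 bottleneck 1, total now 4
augment #3: 4→6→0 bottleneck 6, total now 10
augment #4: 4→5→3→0 bottleneck 7, total now 17
augment #5: 4→7→2→0 bottleneck 4, total now 21
augment #6: 4→7→6→0 bottleneck 6, total now 27
augment #7: 4→8→6→0 bottleneck 22, total now 49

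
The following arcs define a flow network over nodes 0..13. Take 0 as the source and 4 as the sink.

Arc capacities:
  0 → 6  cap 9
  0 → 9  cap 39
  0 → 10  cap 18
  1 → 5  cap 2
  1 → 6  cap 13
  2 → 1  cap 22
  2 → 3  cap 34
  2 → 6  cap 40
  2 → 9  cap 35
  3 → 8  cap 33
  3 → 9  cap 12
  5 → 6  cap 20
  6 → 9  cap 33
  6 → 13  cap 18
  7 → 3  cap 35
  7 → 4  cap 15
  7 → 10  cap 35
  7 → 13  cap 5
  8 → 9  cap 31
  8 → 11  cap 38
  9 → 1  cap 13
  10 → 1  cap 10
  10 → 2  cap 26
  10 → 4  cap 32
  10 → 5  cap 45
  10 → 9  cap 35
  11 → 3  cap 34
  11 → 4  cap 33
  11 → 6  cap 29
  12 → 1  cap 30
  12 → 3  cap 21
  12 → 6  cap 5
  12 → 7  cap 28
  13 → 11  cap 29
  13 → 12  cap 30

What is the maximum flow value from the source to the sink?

augment #1: 0→10→4 bottleneck 18, total now 18
augment #2: 0→6→13→11→4 bottleneck 9, total now 27
augment #3: 0→9→1→6→13→11→4 bottleneck 9, total now 36

Maximum flow value: 36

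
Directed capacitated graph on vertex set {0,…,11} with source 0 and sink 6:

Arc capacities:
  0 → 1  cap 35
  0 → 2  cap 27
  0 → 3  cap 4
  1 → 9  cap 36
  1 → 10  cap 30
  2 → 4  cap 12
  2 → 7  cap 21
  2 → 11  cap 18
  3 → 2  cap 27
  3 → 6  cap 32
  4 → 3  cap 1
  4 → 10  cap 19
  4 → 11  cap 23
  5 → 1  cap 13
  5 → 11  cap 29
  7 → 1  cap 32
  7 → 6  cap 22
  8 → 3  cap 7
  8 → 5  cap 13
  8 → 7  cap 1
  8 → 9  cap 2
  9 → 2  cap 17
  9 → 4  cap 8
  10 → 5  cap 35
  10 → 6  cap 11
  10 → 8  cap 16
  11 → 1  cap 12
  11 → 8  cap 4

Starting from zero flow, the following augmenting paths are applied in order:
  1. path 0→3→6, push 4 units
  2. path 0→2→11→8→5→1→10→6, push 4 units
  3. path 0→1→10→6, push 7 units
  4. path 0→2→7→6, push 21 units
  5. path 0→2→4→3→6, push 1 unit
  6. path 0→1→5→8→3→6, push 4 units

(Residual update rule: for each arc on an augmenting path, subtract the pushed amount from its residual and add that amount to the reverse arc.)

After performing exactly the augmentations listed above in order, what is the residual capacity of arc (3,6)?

after path 1 (0→3→6, push 4): res(3,6)=28
after path 2 (0→2→11→8→5→1→10→6, push 4): res(3,6)=28
after path 3 (0→1→10→6, push 7): res(3,6)=28
after path 4 (0→2→7→6, push 21): res(3,6)=28
after path 5 (0→2→4→3→6, push 1): res(3,6)=27
after path 6 (0→1→5→8→3→6, push 4): res(3,6)=23

Residual capacity of (3,6): 23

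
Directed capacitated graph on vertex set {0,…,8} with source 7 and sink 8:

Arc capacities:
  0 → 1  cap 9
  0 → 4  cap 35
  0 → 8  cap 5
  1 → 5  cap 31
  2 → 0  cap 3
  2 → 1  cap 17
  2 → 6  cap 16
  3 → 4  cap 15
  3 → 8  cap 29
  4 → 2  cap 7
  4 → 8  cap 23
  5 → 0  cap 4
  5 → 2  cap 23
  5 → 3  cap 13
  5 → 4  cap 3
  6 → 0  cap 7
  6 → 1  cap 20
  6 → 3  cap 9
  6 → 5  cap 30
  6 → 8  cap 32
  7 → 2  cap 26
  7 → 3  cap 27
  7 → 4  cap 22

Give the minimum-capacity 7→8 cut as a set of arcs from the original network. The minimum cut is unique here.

Min-cut arcs: {(0,8), (2,6), (3,8), (4,8)} (total capacity 73)

augment #1: 7→3→8 push 27
augment #2: 7→4→8 push 22
augment #3: 7→2→0→8 push 3
augment #4: 7→2→6→8 push 16
augment #5: 7→2→1→5→0→8 push 2
augment #6: 7→2→1→5→3→8 push 2
augment #7: 7→2→1→5→4→8 push 1
max flow = 73; residual-reachable set from 7 gives S-side
cut edges (S→T): {(0,8), (2,6), (3,8), (4,8)} total cap 73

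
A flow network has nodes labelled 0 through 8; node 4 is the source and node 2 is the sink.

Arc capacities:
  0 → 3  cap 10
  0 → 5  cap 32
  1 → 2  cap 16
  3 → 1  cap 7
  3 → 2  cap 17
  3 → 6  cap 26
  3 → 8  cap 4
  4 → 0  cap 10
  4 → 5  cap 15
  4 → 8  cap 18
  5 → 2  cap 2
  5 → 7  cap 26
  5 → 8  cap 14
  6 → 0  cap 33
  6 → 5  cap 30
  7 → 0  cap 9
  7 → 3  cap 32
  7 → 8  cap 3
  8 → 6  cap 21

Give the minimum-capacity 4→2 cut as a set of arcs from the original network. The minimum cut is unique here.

augment #1: 4→5→2 push 2
augment #2: 4→0→3→2 push 10
augment #3: 4→5→7→3→2 push 7
augment #4: 4→5→7→3→1→2 push 6
augment #5: 4→8→6→5→7→3→1→2 push 1
max flow = 26; residual-reachable set from 4 gives S-side
cut edges (S→T): {(3,1), (3,2), (5,2)} total cap 26

Min-cut arcs: {(3,1), (3,2), (5,2)} (total capacity 26)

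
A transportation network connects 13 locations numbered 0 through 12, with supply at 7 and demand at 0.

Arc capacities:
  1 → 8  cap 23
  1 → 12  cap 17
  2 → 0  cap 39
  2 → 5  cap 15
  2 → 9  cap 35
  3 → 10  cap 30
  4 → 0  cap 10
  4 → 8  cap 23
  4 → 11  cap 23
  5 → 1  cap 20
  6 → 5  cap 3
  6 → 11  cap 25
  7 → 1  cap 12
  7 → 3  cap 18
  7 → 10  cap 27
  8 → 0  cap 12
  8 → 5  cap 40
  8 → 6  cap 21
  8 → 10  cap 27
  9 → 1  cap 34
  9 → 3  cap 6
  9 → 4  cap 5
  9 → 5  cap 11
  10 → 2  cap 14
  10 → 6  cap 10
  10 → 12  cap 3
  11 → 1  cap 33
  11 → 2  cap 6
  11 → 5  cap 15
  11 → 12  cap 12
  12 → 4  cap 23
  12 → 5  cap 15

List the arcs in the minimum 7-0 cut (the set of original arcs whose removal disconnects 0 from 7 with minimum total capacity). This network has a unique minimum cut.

augment #1: 7→1→8→0 push 12
augment #2: 7→10→2→0 push 14
augment #3: 7→10→12→4→0 push 3
augment #4: 7→10→6→11→2→0 push 6
augment #5: 7→10→6→11→12→4→0 push 4
max flow = 39; residual-reachable set from 7 gives S-side
cut edges (S→T): {(7,1), (10,2), (10,6), (10,12)} total cap 39

Min-cut arcs: {(7,1), (10,2), (10,6), (10,12)} (total capacity 39)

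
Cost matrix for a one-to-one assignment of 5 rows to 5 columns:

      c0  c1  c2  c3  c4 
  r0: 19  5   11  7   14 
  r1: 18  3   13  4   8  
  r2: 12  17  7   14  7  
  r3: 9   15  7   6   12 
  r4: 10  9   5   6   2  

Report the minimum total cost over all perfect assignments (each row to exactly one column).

Minimum assignment cost: 27

optimal assignment: row0→col1 (cost 5), row1→col3 (cost 4), row2→col2 (cost 7), row3→col0 (cost 9), row4→col4 (cost 2)
total = 5 + 4 + 7 + 9 + 2 = 27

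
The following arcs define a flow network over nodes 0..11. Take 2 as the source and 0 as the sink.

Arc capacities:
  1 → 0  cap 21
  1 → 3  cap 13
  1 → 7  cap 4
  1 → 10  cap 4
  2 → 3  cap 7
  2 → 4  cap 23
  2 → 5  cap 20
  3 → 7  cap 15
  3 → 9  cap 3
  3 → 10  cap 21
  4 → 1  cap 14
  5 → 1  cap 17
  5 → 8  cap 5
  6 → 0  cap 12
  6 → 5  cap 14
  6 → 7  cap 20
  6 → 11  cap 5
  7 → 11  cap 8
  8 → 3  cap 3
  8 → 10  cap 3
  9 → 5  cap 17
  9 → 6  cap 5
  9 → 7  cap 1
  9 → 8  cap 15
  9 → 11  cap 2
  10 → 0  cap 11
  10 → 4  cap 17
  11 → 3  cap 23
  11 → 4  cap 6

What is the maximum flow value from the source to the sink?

Maximum flow value: 35

augment #1: 2→3→10→0 bottleneck 7, total now 7
augment #2: 2→4→1→0 bottleneck 14, total now 21
augment #3: 2→5→1→0 bottleneck 7, total now 28
augment #4: 2→5→1→10→0 bottleneck 4, total now 32
augment #5: 2→5→1→3→9→6→0 bottleneck 3, total now 35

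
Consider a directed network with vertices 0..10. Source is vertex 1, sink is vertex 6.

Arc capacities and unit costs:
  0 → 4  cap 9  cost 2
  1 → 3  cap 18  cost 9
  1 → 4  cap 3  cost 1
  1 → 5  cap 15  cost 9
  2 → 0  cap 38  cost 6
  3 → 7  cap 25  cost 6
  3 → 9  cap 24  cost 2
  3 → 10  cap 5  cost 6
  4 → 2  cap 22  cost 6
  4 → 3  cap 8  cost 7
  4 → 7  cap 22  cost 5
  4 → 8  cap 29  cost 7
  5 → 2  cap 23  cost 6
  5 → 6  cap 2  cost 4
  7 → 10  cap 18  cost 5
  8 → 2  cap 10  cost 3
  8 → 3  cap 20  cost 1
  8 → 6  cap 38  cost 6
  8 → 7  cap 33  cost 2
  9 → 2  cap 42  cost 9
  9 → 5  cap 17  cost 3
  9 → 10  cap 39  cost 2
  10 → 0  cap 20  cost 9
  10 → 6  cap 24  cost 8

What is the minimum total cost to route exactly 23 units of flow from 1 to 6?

shortest-cost path #1: 1→5→6 push 2 @ unit cost 13 (adds 26)
shortest-cost path #2: 1→4→8→6 push 3 @ unit cost 14 (adds 42)
shortest-cost path #3: 1→3→9→10→6 push 18 @ unit cost 21 (adds 378)
total cost = 446

Minimum cost for 23 units: 446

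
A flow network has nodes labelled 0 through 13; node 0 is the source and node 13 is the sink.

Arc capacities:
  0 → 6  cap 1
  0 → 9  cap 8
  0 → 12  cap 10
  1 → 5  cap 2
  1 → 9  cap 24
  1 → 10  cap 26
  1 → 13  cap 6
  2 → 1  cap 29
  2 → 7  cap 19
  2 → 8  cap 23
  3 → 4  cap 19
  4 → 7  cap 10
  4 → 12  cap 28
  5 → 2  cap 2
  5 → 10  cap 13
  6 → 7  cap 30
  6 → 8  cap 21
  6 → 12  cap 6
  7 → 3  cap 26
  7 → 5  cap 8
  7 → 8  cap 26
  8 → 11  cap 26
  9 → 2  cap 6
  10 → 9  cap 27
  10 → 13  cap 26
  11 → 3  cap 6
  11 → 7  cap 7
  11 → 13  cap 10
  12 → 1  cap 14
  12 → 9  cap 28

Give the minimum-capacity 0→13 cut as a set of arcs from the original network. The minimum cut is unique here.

Min-cut arcs: {(0,6), (0,12), (9,2)} (total capacity 17)

augment #1: 0→12→1→13 push 6
augment #2: 0→6→8→11→13 push 1
augment #3: 0→12→1→10→13 push 4
augment #4: 0→9→2→1→10→13 push 6
max flow = 17; residual-reachable set from 0 gives S-side
cut edges (S→T): {(0,6), (0,12), (9,2)} total cap 17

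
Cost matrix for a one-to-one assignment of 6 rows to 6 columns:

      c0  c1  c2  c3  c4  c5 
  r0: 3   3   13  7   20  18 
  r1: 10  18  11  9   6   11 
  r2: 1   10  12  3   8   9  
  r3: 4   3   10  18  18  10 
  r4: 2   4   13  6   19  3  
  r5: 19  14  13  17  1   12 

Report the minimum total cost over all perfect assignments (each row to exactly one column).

optimal assignment: row0→col0 (cost 3), row1→col2 (cost 11), row2→col3 (cost 3), row3→col1 (cost 3), row4→col5 (cost 3), row5→col4 (cost 1)
total = 3 + 11 + 3 + 3 + 3 + 1 = 24

Minimum assignment cost: 24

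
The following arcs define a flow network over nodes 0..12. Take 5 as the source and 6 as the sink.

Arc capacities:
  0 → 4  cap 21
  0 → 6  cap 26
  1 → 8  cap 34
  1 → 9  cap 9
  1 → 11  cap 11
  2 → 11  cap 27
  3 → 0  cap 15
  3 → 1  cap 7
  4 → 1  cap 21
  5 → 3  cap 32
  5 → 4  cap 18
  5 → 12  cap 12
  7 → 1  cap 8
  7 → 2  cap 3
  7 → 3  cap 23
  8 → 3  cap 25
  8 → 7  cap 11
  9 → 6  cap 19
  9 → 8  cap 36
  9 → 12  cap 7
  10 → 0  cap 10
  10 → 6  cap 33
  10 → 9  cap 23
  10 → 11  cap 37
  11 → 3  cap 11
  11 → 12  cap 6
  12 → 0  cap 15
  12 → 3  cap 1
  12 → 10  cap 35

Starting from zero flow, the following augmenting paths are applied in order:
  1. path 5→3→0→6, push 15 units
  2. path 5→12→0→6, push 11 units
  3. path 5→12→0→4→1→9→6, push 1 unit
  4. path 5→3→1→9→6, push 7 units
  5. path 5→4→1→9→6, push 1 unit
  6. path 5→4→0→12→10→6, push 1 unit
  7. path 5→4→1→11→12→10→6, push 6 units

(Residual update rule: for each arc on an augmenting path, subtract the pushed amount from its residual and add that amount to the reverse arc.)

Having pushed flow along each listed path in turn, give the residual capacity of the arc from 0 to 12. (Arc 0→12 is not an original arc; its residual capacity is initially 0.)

Residual capacity of (0,12): 11

after path 1 (5→3→0→6, push 15): res(0,12)=0
after path 2 (5→12→0→6, push 11): res(0,12)=11
after path 3 (5→12→0→4→1→9→6, push 1): res(0,12)=12
after path 4 (5→3→1→9→6, push 7): res(0,12)=12
after path 5 (5→4→1→9→6, push 1): res(0,12)=12
after path 6 (5→4→0→12→10→6, push 1): res(0,12)=11
after path 7 (5→4→1→11→12→10→6, push 6): res(0,12)=11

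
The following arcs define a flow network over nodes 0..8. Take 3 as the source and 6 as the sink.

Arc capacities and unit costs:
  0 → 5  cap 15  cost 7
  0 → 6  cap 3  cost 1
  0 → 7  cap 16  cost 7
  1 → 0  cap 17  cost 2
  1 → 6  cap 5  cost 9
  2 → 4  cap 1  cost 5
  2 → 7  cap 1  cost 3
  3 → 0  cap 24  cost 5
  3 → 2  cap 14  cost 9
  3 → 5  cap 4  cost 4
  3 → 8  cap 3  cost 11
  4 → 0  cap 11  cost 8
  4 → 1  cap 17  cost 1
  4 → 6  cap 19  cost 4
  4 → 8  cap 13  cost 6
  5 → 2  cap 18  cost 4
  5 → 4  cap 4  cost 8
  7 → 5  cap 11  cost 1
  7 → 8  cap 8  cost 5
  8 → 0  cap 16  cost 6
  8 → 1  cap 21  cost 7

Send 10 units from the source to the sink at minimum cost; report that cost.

Minimum cost for 10 units: 154

shortest-cost path #1: 3→0→6 push 3 @ unit cost 6 (adds 18)
shortest-cost path #2: 3→5→4→6 push 4 @ unit cost 16 (adds 64)
shortest-cost path #3: 3→2→4→6 push 1 @ unit cost 18 (adds 18)
shortest-cost path #4: 3→8→1→6 push 2 @ unit cost 27 (adds 54)
total cost = 154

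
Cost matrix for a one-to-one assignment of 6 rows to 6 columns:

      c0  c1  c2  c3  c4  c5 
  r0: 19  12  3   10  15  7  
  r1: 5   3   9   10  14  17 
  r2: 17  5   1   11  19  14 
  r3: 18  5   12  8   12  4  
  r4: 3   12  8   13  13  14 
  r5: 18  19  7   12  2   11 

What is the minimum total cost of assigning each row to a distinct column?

Minimum assignment cost: 23

optimal assignment: row0→col3 (cost 10), row1→col1 (cost 3), row2→col2 (cost 1), row3→col5 (cost 4), row4→col0 (cost 3), row5→col4 (cost 2)
total = 10 + 3 + 1 + 4 + 3 + 2 = 23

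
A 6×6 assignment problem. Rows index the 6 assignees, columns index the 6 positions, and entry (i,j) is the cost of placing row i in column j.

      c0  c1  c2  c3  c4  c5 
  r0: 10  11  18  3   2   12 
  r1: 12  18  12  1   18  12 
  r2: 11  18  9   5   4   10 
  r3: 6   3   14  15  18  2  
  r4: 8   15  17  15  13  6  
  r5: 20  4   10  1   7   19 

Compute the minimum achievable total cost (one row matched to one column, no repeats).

optimal assignment: row0→col4 (cost 2), row1→col3 (cost 1), row2→col2 (cost 9), row3→col5 (cost 2), row4→col0 (cost 8), row5→col1 (cost 4)
total = 2 + 1 + 9 + 2 + 8 + 4 = 26

Minimum assignment cost: 26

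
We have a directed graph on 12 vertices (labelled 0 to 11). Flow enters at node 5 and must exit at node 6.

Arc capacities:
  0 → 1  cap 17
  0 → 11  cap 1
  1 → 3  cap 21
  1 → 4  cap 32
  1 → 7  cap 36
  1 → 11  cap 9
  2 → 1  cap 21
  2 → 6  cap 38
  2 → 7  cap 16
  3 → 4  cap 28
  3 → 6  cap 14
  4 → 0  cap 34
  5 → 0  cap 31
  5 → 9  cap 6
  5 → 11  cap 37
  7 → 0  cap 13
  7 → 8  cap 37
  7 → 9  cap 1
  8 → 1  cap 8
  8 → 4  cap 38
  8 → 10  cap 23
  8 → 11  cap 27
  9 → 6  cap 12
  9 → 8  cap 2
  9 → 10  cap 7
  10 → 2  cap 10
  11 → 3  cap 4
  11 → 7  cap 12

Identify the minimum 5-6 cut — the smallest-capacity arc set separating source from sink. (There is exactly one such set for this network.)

augment #1: 5→9→6 push 6
augment #2: 5→11→3→6 push 4
augment #3: 5→0→1→3→6 push 10
augment #4: 5→11→7→9→6 push 1
augment #5: 5→11→7→8→10→2→6 push 10
max flow = 31; residual-reachable set from 5 gives S-side
cut edges (S→T): {(3,6), (5,9), (7,9), (10,2)} total cap 31

Min-cut arcs: {(3,6), (5,9), (7,9), (10,2)} (total capacity 31)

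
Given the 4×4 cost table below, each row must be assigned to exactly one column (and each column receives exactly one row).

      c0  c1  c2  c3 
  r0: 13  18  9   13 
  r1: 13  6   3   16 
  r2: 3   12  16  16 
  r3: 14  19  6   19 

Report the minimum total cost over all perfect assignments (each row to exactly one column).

Minimum assignment cost: 28

optimal assignment: row0→col3 (cost 13), row1→col1 (cost 6), row2→col0 (cost 3), row3→col2 (cost 6)
total = 13 + 6 + 3 + 6 = 28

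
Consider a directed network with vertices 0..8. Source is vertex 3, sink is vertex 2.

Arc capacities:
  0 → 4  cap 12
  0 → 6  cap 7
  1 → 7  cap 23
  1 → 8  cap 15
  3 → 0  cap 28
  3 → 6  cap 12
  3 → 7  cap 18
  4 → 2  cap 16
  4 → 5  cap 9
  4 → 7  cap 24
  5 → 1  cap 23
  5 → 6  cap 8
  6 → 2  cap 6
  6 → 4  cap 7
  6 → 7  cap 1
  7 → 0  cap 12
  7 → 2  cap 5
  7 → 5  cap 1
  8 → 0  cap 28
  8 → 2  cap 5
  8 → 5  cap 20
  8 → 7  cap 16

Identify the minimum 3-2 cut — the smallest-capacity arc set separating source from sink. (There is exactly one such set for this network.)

augment #1: 3→6→2 push 6
augment #2: 3→7→2 push 5
augment #3: 3→0→4→2 push 12
augment #4: 3→6→4→2 push 4
augment #5: 3→7→5→1→8→2 push 1
augment #6: 3→6→4→5→1→8→2 push 2
augment #7: 3→0→6→4→5→1→8→2 push 1
max flow = 31; residual-reachable set from 3 gives S-side
cut edges (S→T): {(0,4), (6,2), (6,4), (7,2), (7,5)} total cap 31

Min-cut arcs: {(0,4), (6,2), (6,4), (7,2), (7,5)} (total capacity 31)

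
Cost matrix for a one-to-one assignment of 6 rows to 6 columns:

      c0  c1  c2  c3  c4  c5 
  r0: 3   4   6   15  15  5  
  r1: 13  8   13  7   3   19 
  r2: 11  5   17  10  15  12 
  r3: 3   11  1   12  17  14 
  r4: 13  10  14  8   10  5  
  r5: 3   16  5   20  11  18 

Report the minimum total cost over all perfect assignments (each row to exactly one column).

optimal assignment: row0→col5 (cost 5), row1→col4 (cost 3), row2→col1 (cost 5), row3→col2 (cost 1), row4→col3 (cost 8), row5→col0 (cost 3)
total = 5 + 3 + 5 + 1 + 8 + 3 = 25

Minimum assignment cost: 25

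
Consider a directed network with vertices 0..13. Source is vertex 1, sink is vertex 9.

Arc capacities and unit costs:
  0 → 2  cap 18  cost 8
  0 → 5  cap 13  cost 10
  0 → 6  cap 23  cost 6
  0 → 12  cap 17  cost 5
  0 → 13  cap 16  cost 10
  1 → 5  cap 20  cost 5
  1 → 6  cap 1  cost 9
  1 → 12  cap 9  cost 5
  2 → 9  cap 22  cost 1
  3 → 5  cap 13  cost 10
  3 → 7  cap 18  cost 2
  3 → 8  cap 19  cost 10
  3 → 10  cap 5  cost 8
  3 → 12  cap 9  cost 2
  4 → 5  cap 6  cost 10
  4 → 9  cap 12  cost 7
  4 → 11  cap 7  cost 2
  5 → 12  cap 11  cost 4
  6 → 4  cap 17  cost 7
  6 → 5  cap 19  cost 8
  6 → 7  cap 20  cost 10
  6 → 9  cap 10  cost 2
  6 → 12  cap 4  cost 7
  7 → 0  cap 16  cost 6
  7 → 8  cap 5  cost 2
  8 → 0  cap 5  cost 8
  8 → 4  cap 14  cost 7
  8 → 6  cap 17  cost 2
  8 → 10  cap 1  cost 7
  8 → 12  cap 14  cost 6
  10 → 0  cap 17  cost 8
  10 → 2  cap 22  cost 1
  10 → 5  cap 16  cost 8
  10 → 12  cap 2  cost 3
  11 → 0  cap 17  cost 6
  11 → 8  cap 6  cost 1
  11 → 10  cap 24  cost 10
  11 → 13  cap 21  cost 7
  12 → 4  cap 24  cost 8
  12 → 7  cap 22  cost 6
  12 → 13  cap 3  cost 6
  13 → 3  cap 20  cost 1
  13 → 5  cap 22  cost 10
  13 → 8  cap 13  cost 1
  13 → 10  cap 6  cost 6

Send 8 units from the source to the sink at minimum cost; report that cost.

shortest-cost path #1: 1→6→9 push 1 @ unit cost 11 (adds 11)
shortest-cost path #2: 1→12→13→8→6→9 push 3 @ unit cost 16 (adds 48)
shortest-cost path #3: 1→12→7→8→6→9 push 4 @ unit cost 17 (adds 68)
total cost = 127

Minimum cost for 8 units: 127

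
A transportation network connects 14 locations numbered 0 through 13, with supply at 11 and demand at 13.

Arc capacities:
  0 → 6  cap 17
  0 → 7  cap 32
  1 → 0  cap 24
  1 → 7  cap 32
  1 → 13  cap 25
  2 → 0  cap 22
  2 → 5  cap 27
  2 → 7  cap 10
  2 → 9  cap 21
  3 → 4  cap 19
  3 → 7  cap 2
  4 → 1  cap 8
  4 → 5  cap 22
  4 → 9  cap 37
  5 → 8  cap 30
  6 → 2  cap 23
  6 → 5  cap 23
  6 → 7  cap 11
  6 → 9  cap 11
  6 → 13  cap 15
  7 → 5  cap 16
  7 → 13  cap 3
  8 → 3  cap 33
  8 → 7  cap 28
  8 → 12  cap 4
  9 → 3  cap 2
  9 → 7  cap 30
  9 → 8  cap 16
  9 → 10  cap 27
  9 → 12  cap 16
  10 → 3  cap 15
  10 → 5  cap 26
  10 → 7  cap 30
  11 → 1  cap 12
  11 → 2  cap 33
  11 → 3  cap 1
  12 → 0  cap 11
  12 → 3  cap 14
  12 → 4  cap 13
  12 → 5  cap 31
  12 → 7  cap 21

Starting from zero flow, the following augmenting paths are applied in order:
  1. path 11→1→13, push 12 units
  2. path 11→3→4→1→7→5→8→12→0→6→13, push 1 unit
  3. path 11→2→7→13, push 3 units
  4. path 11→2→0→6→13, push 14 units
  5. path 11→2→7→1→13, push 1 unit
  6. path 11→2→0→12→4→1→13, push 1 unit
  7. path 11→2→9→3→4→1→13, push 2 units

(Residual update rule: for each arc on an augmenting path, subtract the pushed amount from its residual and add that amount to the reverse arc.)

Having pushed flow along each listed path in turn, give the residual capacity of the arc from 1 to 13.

after path 1 (11→1→13, push 12): res(1,13)=13
after path 2 (11→3→4→1→7→5→8→12→0→6→13, push 1): res(1,13)=13
after path 3 (11→2→7→13, push 3): res(1,13)=13
after path 4 (11→2→0→6→13, push 14): res(1,13)=13
after path 5 (11→2→7→1→13, push 1): res(1,13)=12
after path 6 (11→2→0→12→4→1→13, push 1): res(1,13)=11
after path 7 (11→2→9→3→4→1→13, push 2): res(1,13)=9

Residual capacity of (1,13): 9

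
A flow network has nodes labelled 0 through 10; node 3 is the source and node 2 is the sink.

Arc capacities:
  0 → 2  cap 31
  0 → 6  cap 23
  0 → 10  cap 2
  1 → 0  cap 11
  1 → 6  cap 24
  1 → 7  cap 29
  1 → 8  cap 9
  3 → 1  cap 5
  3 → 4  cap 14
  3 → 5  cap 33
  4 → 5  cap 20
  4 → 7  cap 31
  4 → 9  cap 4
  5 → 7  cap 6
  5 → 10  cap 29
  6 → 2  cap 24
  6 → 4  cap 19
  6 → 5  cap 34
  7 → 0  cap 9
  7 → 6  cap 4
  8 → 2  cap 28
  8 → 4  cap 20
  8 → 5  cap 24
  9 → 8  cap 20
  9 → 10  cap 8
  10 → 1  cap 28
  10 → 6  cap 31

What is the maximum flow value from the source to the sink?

Maximum flow value: 51

augment #1: 3→1→0→2 bottleneck 5, total now 5
augment #2: 3→4→7→0→2 bottleneck 9, total now 14
augment #3: 3→4→7→6→2 bottleneck 4, total now 18
augment #4: 3→4→9→8→2 bottleneck 1, total now 19
augment #5: 3→5→10→6→2 bottleneck 20, total now 39
augment #6: 3→5→10→1→0→2 bottleneck 6, total now 45
augment #7: 3→5→10→1→8→2 bottleneck 3, total now 48
augment #8: 3→5→7→4→9→8→2 bottleneck 3, total now 51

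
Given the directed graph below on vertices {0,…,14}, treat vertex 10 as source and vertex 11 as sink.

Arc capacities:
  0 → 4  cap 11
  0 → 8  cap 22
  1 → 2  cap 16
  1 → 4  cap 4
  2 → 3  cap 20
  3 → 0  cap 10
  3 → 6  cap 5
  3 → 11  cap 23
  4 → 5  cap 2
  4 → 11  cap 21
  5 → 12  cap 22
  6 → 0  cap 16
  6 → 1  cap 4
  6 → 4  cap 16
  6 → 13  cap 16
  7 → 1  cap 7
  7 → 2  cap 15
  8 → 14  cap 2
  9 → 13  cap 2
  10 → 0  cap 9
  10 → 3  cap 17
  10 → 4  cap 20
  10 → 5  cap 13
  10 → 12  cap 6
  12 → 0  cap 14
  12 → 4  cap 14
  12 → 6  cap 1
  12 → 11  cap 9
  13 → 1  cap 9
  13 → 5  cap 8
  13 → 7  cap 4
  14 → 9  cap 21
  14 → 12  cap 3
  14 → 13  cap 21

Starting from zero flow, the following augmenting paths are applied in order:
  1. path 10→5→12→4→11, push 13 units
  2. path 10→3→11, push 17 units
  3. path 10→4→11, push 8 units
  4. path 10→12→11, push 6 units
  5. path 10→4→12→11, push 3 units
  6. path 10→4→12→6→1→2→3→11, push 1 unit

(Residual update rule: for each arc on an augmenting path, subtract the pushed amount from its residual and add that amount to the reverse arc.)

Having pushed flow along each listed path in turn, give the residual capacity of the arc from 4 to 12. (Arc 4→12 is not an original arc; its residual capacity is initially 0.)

after path 1 (10→5→12→4→11, push 13): res(4,12)=13
after path 2 (10→3→11, push 17): res(4,12)=13
after path 3 (10→4→11, push 8): res(4,12)=13
after path 4 (10→12→11, push 6): res(4,12)=13
after path 5 (10→4→12→11, push 3): res(4,12)=10
after path 6 (10→4→12→6→1→2→3→11, push 1): res(4,12)=9

Residual capacity of (4,12): 9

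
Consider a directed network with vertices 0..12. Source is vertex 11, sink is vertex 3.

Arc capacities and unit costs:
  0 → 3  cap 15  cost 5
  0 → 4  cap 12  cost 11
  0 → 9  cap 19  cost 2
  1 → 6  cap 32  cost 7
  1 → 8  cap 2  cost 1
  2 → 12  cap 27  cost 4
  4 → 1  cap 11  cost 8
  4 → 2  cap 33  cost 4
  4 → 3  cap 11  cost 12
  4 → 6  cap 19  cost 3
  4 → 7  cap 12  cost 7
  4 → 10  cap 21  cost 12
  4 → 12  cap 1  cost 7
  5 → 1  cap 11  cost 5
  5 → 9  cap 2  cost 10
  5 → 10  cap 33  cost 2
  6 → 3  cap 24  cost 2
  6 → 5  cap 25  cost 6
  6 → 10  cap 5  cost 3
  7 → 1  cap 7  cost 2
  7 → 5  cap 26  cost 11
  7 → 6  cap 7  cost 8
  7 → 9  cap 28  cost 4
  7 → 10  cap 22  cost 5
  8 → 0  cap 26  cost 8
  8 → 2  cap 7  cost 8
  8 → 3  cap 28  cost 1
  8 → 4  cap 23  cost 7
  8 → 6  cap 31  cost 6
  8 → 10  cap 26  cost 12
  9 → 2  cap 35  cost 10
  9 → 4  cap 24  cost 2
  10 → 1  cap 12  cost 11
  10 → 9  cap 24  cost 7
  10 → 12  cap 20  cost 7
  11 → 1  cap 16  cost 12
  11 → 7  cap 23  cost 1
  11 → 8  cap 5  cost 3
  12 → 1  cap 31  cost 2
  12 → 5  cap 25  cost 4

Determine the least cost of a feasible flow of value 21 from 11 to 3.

shortest-cost path #1: 11→8→3 push 5 @ unit cost 4 (adds 20)
shortest-cost path #2: 11→7→1→8→3 push 2 @ unit cost 5 (adds 10)
shortest-cost path #3: 11→7→6→3 push 7 @ unit cost 11 (adds 77)
shortest-cost path #4: 11→7→1→6→3 push 5 @ unit cost 12 (adds 60)
shortest-cost path #5: 11→7→9→4→6→3 push 2 @ unit cost 12 (adds 24)
total cost = 191

Minimum cost for 21 units: 191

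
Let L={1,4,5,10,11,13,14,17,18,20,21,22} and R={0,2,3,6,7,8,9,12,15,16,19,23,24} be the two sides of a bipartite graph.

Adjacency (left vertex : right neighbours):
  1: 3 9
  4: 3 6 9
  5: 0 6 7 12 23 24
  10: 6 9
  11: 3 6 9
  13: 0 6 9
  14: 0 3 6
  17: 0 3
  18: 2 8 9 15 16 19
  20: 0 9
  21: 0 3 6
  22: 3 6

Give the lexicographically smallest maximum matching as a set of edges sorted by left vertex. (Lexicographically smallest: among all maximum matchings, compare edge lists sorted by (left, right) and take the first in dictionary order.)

Lex-smallest maximum matching: {(1,3), (4,6), (5,7), (10,9), (13,0), (18,2)}

|M| = 6 (so the lex-smallest maximum matching has 6 edges)
process left vertices in ascending order; for each, take the smallest-labelled available neighbour that still permits 6 edges overall, or leave it unmatched if none does
lex-smallest matching: {1-3, 4-6, 5-7, 10-9, 13-0, 18-2}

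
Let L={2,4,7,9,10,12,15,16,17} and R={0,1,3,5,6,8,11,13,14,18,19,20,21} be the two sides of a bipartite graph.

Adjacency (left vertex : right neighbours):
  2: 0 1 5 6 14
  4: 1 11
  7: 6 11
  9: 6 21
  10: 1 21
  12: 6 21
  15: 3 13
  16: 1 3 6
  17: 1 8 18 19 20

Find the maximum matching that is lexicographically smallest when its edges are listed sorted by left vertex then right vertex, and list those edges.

Lex-smallest maximum matching: {(2,0), (4,1), (7,11), (9,6), (10,21), (15,13), (16,3), (17,8)}

|M| = 8 (so the lex-smallest maximum matching has 8 edges)
process left vertices in ascending order; for each, take the smallest-labelled available neighbour that still permits 8 edges overall, or leave it unmatched if none does
lex-smallest matching: {2-0, 4-1, 7-11, 9-6, 10-21, 15-13, 16-3, 17-8}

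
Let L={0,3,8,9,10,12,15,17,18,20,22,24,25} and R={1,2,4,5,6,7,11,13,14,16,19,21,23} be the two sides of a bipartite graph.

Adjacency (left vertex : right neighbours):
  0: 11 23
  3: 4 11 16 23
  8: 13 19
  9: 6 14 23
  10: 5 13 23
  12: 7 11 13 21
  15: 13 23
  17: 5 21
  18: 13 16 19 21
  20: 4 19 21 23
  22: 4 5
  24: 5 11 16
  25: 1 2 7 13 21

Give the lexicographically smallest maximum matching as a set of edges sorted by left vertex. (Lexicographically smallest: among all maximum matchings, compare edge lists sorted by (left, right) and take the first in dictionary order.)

Lex-smallest maximum matching: {(0,11), (3,4), (8,13), (9,6), (10,5), (12,7), (15,23), (17,21), (18,16), (20,19), (25,1)}

|M| = 11 (so the lex-smallest maximum matching has 11 edges)
process left vertices in ascending order; for each, take the smallest-labelled available neighbour that still permits 11 edges overall, or leave it unmatched if none does
lex-smallest matching: {0-11, 3-4, 8-13, 9-6, 10-5, 12-7, 15-23, 17-21, 18-16, 20-19, 25-1}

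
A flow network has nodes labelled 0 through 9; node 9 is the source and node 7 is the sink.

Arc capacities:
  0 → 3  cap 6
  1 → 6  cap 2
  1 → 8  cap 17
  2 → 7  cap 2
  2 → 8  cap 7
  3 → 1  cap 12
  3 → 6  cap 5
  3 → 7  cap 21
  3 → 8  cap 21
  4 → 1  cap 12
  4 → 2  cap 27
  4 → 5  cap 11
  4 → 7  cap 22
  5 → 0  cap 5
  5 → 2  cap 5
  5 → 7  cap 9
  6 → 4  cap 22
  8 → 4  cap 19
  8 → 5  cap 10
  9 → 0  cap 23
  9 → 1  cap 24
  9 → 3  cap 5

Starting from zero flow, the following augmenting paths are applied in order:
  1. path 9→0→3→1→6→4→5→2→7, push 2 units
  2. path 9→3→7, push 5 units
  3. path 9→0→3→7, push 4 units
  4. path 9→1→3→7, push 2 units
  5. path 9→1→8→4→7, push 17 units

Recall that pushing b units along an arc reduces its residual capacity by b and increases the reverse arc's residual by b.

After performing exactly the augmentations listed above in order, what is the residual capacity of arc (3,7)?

after path 1 (9→0→3→1→6→4→5→2→7, push 2): res(3,7)=21
after path 2 (9→3→7, push 5): res(3,7)=16
after path 3 (9→0→3→7, push 4): res(3,7)=12
after path 4 (9→1→3→7, push 2): res(3,7)=10
after path 5 (9→1→8→4→7, push 17): res(3,7)=10

Residual capacity of (3,7): 10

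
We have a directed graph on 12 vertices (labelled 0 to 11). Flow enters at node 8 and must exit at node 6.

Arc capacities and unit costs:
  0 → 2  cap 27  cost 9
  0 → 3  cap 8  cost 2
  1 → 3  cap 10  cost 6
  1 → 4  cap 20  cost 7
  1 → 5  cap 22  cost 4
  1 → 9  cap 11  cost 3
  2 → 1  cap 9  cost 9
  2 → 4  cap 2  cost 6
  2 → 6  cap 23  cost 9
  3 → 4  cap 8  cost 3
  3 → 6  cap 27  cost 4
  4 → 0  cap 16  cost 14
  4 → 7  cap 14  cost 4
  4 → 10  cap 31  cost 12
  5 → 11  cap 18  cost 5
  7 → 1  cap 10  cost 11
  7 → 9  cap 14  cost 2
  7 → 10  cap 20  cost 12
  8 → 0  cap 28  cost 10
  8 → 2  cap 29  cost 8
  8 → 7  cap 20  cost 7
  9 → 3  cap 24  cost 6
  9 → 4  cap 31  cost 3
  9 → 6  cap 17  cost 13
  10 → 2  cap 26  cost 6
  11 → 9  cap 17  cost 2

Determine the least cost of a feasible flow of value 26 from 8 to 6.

shortest-cost path #1: 8→0→3→6 push 8 @ unit cost 16 (adds 128)
shortest-cost path #2: 8→2→6 push 18 @ unit cost 17 (adds 306)
total cost = 434

Minimum cost for 26 units: 434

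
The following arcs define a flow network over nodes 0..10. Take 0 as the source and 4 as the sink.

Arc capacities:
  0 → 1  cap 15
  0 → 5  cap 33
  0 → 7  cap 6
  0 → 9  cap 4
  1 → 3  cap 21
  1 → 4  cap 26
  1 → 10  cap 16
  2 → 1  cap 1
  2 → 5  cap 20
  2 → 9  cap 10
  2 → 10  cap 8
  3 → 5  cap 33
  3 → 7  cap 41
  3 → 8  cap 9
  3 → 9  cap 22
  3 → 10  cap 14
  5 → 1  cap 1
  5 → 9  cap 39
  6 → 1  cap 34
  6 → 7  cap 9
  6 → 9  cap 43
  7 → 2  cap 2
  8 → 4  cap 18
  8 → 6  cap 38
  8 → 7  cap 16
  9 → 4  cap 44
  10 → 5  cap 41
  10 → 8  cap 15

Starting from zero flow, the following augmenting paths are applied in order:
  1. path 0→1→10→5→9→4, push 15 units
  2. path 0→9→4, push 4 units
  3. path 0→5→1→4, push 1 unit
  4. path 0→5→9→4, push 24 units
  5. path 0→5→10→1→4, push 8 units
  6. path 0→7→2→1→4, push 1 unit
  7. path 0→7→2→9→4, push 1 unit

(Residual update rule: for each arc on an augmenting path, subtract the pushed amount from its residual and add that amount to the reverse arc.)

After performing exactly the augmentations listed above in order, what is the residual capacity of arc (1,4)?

after path 1 (0→1→10→5→9→4, push 15): res(1,4)=26
after path 2 (0→9→4, push 4): res(1,4)=26
after path 3 (0→5→1→4, push 1): res(1,4)=25
after path 4 (0→5→9→4, push 24): res(1,4)=25
after path 5 (0→5→10→1→4, push 8): res(1,4)=17
after path 6 (0→7→2→1→4, push 1): res(1,4)=16
after path 7 (0→7→2→9→4, push 1): res(1,4)=16

Residual capacity of (1,4): 16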